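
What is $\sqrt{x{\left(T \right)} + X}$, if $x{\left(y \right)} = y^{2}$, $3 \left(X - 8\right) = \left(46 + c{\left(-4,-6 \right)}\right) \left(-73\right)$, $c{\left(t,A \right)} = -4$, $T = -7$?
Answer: $i \sqrt{965} \approx 31.064 i$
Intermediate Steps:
$X = -1014$ ($X = 8 + \frac{\left(46 - 4\right) \left(-73\right)}{3} = 8 + \frac{42 \left(-73\right)}{3} = 8 + \frac{1}{3} \left(-3066\right) = 8 - 1022 = -1014$)
$\sqrt{x{\left(T \right)} + X} = \sqrt{\left(-7\right)^{2} - 1014} = \sqrt{49 - 1014} = \sqrt{-965} = i \sqrt{965}$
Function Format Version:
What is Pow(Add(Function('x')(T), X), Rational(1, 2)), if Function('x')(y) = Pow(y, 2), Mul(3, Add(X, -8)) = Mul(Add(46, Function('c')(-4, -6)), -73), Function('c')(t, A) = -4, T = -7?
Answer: Mul(I, Pow(965, Rational(1, 2))) ≈ Mul(31.064, I)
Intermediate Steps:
X = -1014 (X = Add(8, Mul(Rational(1, 3), Mul(Add(46, -4), -73))) = Add(8, Mul(Rational(1, 3), Mul(42, -73))) = Add(8, Mul(Rational(1, 3), -3066)) = Add(8, -1022) = -1014)
Pow(Add(Function('x')(T), X), Rational(1, 2)) = Pow(Add(Pow(-7, 2), -1014), Rational(1, 2)) = Pow(Add(49, -1014), Rational(1, 2)) = Pow(-965, Rational(1, 2)) = Mul(I, Pow(965, Rational(1, 2)))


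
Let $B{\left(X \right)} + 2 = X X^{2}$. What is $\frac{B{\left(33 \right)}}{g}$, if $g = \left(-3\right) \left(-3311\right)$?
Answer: $\frac{35935}{9933} \approx 3.6177$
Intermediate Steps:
$B{\left(X \right)} = -2 + X^{3}$ ($B{\left(X \right)} = -2 + X X^{2} = -2 + X^{3}$)
$g = 9933$
$\frac{B{\left(33 \right)}}{g} = \frac{-2 + 33^{3}}{9933} = \left(-2 + 35937\right) \frac{1}{9933} = 35935 \cdot \frac{1}{9933} = \frac{35935}{9933}$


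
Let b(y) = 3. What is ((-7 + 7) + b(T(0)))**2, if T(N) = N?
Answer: 9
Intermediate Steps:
((-7 + 7) + b(T(0)))**2 = ((-7 + 7) + 3)**2 = (0 + 3)**2 = 3**2 = 9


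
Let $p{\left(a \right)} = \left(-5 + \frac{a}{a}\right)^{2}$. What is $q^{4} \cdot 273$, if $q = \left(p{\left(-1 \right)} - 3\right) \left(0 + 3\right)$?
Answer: $631569393$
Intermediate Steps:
$p{\left(a \right)} = 16$ ($p{\left(a \right)} = \left(-5 + 1\right)^{2} = \left(-4\right)^{2} = 16$)
$q = 39$ ($q = \left(16 - 3\right) \left(0 + 3\right) = 13 \cdot 3 = 39$)
$q^{4} \cdot 273 = 39^{4} \cdot 273 = 2313441 \cdot 273 = 631569393$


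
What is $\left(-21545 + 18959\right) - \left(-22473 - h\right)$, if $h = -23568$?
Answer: $-3681$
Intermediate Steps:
$\left(-21545 + 18959\right) - \left(-22473 - h\right) = \left(-21545 + 18959\right) - \left(-22473 - -23568\right) = -2586 - \left(-22473 + 23568\right) = -2586 - 1095 = -3681$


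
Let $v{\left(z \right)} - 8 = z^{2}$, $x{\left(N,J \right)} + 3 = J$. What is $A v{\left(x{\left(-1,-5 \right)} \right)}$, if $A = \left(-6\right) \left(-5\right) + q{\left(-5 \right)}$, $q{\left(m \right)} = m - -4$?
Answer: $2088$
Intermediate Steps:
$x{\left(N,J \right)} = -3 + J$
$q{\left(m \right)} = 4 + m$ ($q{\left(m \right)} = m + 4 = 4 + m$)
$v{\left(z \right)} = 8 + z^{2}$
$A = 29$ ($A = \left(-6\right) \left(-5\right) + \left(4 - 5\right) = 30 - 1 = 29$)
$A v{\left(x{\left(-1,-5 \right)} \right)} = 29 \left(8 + \left(-3 - 5\right)^{2}\right) = 29 \left(8 + \left(-8\right)^{2}\right) = 29 \left(8 + 64\right) = 29 \cdot 72 = 2088$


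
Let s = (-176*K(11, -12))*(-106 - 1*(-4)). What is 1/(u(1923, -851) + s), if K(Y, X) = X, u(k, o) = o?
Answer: -1/216275 ≈ -4.6237e-6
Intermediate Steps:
s = -215424 (s = (-176*(-12))*(-106 - 1*(-4)) = 2112*(-106 + 4) = 2112*(-102) = -215424)
1/(u(1923, -851) + s) = 1/(-851 - 215424) = 1/(-216275) = -1/216275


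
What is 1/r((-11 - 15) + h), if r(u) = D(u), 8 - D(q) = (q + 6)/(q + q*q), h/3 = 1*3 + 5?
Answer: ⅙ ≈ 0.16667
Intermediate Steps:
h = 24 (h = 3*(1*3 + 5) = 3*(3 + 5) = 3*8 = 24)
D(q) = 8 - (6 + q)/(q + q²) (D(q) = 8 - (q + 6)/(q + q*q) = 8 - (6 + q)/(q + q²))
r(u) = (-6 + 7*u + 8*u²)/(u*(1 + u))
1/r((-11 - 15) + h) = 1/((-6 + 7*((-11 - 15) + 24) + 8*((-11 - 15) + 24)²)/(((-11 - 15) + 24)*(1 + ((-11 - 15) + 24)))) = 1/((-6 + 7*(-26 + 24) + 8*(-26 + 24)²)/((-26 + 24)*(1 + (-26 + 24)))) = 1/((-6 + 7*(-2) + 8*(-2)²)/((-2)*(1 - 2))) = 1/(-½*(-6 - 14 + 8*4)/(-1)) = 1/(-½*(-1)*(-6 - 14 + 32)) = 1/(-½*(-1)*12) = 1/6 = ⅙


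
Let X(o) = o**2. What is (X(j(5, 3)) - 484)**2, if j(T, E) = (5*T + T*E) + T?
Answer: 2374681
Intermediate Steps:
j(T, E) = 6*T + E*T (j(T, E) = (5*T + E*T) + T = 6*T + E*T)
(X(j(5, 3)) - 484)**2 = ((5*(6 + 3))**2 - 484)**2 = ((5*9)**2 - 484)**2 = (45**2 - 484)**2 = (2025 - 484)**2 = 1541**2 = 2374681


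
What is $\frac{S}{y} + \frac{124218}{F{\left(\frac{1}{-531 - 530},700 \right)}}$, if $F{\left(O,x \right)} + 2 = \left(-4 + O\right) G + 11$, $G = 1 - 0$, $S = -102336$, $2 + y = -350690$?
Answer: $\frac{1925837476515}{77502932} \approx 24849.0$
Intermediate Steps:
$y = -350692$ ($y = -2 - 350690 = -350692$)
$G = 1$ ($G = 1 + 0 = 1$)
$F{\left(O,x \right)} = 5 + O$ ($F{\left(O,x \right)} = -2 + \left(\left(-4 + O\right) 1 + 11\right) = -2 + \left(\left(-4 + O\right) + 11\right) = -2 + \left(7 + O\right) = 5 + O$)
$\frac{S}{y} + \frac{124218}{F{\left(\frac{1}{-531 - 530},700 \right)}} = - \frac{102336}{-350692} + \frac{124218}{5 + \frac{1}{-531 - 530}} = \left(-102336\right) \left(- \frac{1}{350692}\right) + \frac{124218}{5 + \frac{1}{-1061}} = \frac{25584}{87673} + \frac{124218}{5 - \frac{1}{1061}} = \frac{25584}{87673} + \frac{124218}{\frac{5304}{1061}} = \frac{25584}{87673} + 124218 \cdot \frac{1061}{5304} = \frac{25584}{87673} + \frac{21965883}{884} = \frac{1925837476515}{77502932}$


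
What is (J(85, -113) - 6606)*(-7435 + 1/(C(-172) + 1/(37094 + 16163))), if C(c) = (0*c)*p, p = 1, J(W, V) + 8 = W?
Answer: -299171838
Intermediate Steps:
J(W, V) = -8 + W
C(c) = 0 (C(c) = (0*c)*1 = 0*1 = 0)
(J(85, -113) - 6606)*(-7435 + 1/(C(-172) + 1/(37094 + 16163))) = ((-8 + 85) - 6606)*(-7435 + 1/(0 + 1/(37094 + 16163))) = (77 - 6606)*(-7435 + 1/(0 + 1/53257)) = -6529*(-7435 + 1/(0 + 1/53257)) = -6529*(-7435 + 1/(1/53257)) = -6529*(-7435 + 53257) = -6529*45822 = -299171838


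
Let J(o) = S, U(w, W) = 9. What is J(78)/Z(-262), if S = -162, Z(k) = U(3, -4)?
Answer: -18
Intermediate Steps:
Z(k) = 9
J(o) = -162
J(78)/Z(-262) = -162/9 = -162*1/9 = -18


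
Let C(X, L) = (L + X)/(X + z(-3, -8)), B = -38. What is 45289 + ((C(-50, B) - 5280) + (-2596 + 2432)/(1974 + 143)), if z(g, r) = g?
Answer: 4489227413/112201 ≈ 40011.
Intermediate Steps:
C(X, L) = (L + X)/(-3 + X) (C(X, L) = (L + X)/(X - 3) = (L + X)/(-3 + X))
45289 + ((C(-50, B) - 5280) + (-2596 + 2432)/(1974 + 143)) = 45289 + (((-38 - 50)/(-3 - 50) - 5280) + (-2596 + 2432)/(1974 + 143)) = 45289 + ((-88/(-53) - 5280) - 164/2117) = 45289 + ((-1/53*(-88) - 5280) - 164*1/2117) = 45289 + ((88/53 - 5280) - 164/2117) = 45289 + (-279752/53 - 164/2117) = 45289 - 592243676/112201 = 4489227413/112201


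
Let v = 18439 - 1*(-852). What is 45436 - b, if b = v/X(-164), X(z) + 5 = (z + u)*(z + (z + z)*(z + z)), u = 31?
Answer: 649138017431/14286865 ≈ 45436.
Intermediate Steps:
v = 19291 (v = 18439 + 852 = 19291)
X(z) = -5 + (31 + z)*(z + 4*z**2) (X(z) = -5 + (z + 31)*(z + (z + z)*(z + z)) = -5 + (31 + z)*(z + (2*z)*(2*z)) = -5 + (31 + z)*(z + 4*z**2))
b = -19291/14286865 (b = 19291/(-5 + 4*(-164)**3 + 31*(-164) + 125*(-164)**2) = 19291/(-5 + 4*(-4410944) - 5084 + 125*26896) = 19291/(-5 - 17643776 - 5084 + 3362000) = 19291/(-14286865) = 19291*(-1/14286865) = -19291/14286865 ≈ -0.0013503)
45436 - b = 45436 - 1*(-19291/14286865) = 45436 + 19291/14286865 = 649138017431/14286865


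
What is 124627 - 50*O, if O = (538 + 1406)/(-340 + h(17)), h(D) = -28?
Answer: 2872496/23 ≈ 1.2489e+5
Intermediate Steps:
O = -243/46 (O = (538 + 1406)/(-340 - 28) = 1944/(-368) = 1944*(-1/368) = -243/46 ≈ -5.2826)
124627 - 50*O = 124627 - 50*(-243/46) = 124627 + 6075/23 = 2872496/23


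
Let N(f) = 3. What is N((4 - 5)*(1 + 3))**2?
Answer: 9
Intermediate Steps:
N((4 - 5)*(1 + 3))**2 = 3**2 = 9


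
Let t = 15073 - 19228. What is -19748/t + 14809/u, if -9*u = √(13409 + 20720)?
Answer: 19748/4155 - 133281*√34129/34129 ≈ -716.70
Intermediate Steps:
u = -√34129/9 (u = -√(13409 + 20720)/9 = -√34129/9 ≈ -20.527)
t = -4155
-19748/t + 14809/u = -19748/(-4155) + 14809/((-√34129/9)) = -19748*(-1/4155) + 14809*(-9*√34129/34129) = 19748/4155 - 133281*√34129/34129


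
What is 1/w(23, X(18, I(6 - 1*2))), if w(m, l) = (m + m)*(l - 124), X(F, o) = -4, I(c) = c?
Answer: -1/5888 ≈ -0.00016984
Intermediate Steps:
w(m, l) = 2*m*(-124 + l) (w(m, l) = (2*m)*(-124 + l) = 2*m*(-124 + l))
1/w(23, X(18, I(6 - 1*2))) = 1/(2*23*(-124 - 4)) = 1/(2*23*(-128)) = 1/(-5888) = -1/5888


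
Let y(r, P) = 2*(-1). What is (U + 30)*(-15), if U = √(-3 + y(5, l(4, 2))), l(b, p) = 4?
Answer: -450 - 15*I*√5 ≈ -450.0 - 33.541*I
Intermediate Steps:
y(r, P) = -2
U = I*√5 (U = √(-3 - 2) = √(-5) = I*√5 ≈ 2.2361*I)
(U + 30)*(-15) = (I*√5 + 30)*(-15) = (30 + I*√5)*(-15) = -450 - 15*I*√5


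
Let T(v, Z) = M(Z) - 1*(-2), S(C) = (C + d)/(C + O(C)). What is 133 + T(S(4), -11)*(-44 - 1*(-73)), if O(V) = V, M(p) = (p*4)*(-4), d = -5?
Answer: 5295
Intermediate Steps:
M(p) = -16*p (M(p) = (4*p)*(-4) = -16*p)
S(C) = (-5 + C)/(2*C) (S(C) = (C - 5)/(C + C) = (-5 + C)/((2*C)) = (-5 + C)*(1/(2*C)) = (-5 + C)/(2*C))
T(v, Z) = 2 - 16*Z (T(v, Z) = -16*Z - 1*(-2) = -16*Z + 2 = 2 - 16*Z)
133 + T(S(4), -11)*(-44 - 1*(-73)) = 133 + (2 - 16*(-11))*(-44 - 1*(-73)) = 133 + (2 + 176)*(-44 + 73) = 133 + 178*29 = 133 + 5162 = 5295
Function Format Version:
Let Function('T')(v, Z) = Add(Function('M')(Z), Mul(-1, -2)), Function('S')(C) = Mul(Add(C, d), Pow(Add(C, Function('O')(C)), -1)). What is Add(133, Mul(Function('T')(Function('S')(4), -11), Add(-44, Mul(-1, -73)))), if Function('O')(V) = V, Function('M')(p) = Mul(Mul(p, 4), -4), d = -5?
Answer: 5295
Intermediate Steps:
Function('M')(p) = Mul(-16, p) (Function('M')(p) = Mul(Mul(4, p), -4) = Mul(-16, p))
Function('S')(C) = Mul(Rational(1, 2), Pow(C, -1), Add(-5, C)) (Function('S')(C) = Mul(Add(C, -5), Pow(Add(C, C), -1)) = Mul(Add(-5, C), Pow(Mul(2, C), -1)) = Mul(Add(-5, C), Mul(Rational(1, 2), Pow(C, -1))) = Mul(Rational(1, 2), Pow(C, -1), Add(-5, C)))
Function('T')(v, Z) = Add(2, Mul(-16, Z)) (Function('T')(v, Z) = Add(Mul(-16, Z), Mul(-1, -2)) = Add(Mul(-16, Z), 2) = Add(2, Mul(-16, Z)))
Add(133, Mul(Function('T')(Function('S')(4), -11), Add(-44, Mul(-1, -73)))) = Add(133, Mul(Add(2, Mul(-16, -11)), Add(-44, Mul(-1, -73)))) = Add(133, Mul(Add(2, 176), Add(-44, 73))) = Add(133, Mul(178, 29)) = Add(133, 5162) = 5295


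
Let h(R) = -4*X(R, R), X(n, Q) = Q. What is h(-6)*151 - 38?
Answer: 3586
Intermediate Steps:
h(R) = -4*R
h(-6)*151 - 38 = -4*(-6)*151 - 38 = 24*151 - 38 = 3624 - 38 = 3586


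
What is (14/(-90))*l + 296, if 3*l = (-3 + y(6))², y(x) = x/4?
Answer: 17753/60 ≈ 295.88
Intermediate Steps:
y(x) = x/4 (y(x) = x*(¼) = x/4)
l = ¾ (l = (-3 + (¼)*6)²/3 = (-3 + 3/2)²/3 = (-3/2)²/3 = (⅓)*(9/4) = ¾ ≈ 0.75000)
(14/(-90))*l + 296 = (14/(-90))*(¾) + 296 = (14*(-1/90))*(¾) + 296 = -7/45*¾ + 296 = -7/60 + 296 = 17753/60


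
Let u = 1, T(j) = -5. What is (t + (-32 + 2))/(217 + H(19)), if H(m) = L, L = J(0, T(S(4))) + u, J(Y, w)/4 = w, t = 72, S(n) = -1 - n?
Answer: 7/33 ≈ 0.21212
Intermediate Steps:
J(Y, w) = 4*w
L = -19 (L = 4*(-5) + 1 = -20 + 1 = -19)
H(m) = -19
(t + (-32 + 2))/(217 + H(19)) = (72 + (-32 + 2))/(217 - 19) = (72 - 30)/198 = 42*(1/198) = 7/33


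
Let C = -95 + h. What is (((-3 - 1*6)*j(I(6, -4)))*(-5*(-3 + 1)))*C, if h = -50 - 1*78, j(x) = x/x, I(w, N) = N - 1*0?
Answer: 20070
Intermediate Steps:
I(w, N) = N (I(w, N) = N + 0 = N)
j(x) = 1
h = -128 (h = -50 - 78 = -128)
C = -223 (C = -95 - 128 = -223)
(((-3 - 1*6)*j(I(6, -4)))*(-5*(-3 + 1)))*C = (((-3 - 1*6)*1)*(-5*(-3 + 1)))*(-223) = (((-3 - 6)*1)*(-5*(-2)))*(-223) = (-9*1*10)*(-223) = -9*10*(-223) = -90*(-223) = 20070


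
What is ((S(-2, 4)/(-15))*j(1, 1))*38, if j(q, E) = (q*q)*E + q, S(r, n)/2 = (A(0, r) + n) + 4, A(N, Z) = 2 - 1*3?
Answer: -1064/15 ≈ -70.933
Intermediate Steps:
A(N, Z) = -1 (A(N, Z) = 2 - 3 = -1)
S(r, n) = 6 + 2*n (S(r, n) = 2*((-1 + n) + 4) = 2*(3 + n) = 6 + 2*n)
j(q, E) = q + E*q**2 (j(q, E) = q**2*E + q = E*q**2 + q = q + E*q**2)
((S(-2, 4)/(-15))*j(1, 1))*38 = (((6 + 2*4)/(-15))*(1*(1 + 1*1)))*38 = (((6 + 8)*(-1/15))*(1*(1 + 1)))*38 = ((14*(-1/15))*(1*2))*38 = -14/15*2*38 = -28/15*38 = -1064/15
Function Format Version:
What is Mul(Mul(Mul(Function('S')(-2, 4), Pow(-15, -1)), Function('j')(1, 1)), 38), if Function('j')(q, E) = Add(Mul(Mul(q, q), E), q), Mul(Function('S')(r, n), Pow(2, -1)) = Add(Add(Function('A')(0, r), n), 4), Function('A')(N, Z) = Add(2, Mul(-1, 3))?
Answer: Rational(-1064, 15) ≈ -70.933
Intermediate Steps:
Function('A')(N, Z) = -1 (Function('A')(N, Z) = Add(2, -3) = -1)
Function('S')(r, n) = Add(6, Mul(2, n)) (Function('S')(r, n) = Mul(2, Add(Add(-1, n), 4)) = Mul(2, Add(3, n)) = Add(6, Mul(2, n)))
Function('j')(q, E) = Add(q, Mul(E, Pow(q, 2))) (Function('j')(q, E) = Add(Mul(Pow(q, 2), E), q) = Add(Mul(E, Pow(q, 2)), q) = Add(q, Mul(E, Pow(q, 2))))
Mul(Mul(Mul(Function('S')(-2, 4), Pow(-15, -1)), Function('j')(1, 1)), 38) = Mul(Mul(Mul(Add(6, Mul(2, 4)), Pow(-15, -1)), Mul(1, Add(1, Mul(1, 1)))), 38) = Mul(Mul(Mul(Add(6, 8), Rational(-1, 15)), Mul(1, Add(1, 1))), 38) = Mul(Mul(Mul(14, Rational(-1, 15)), Mul(1, 2)), 38) = Mul(Mul(Rational(-14, 15), 2), 38) = Mul(Rational(-28, 15), 38) = Rational(-1064, 15)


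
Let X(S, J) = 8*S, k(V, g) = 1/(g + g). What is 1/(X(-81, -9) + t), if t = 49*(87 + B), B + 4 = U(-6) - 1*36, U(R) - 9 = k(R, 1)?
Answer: 2/4241 ≈ 0.00047159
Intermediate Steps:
k(V, g) = 1/(2*g)
U(R) = 19/2 (U(R) = 9 + (1/2)/1 = 9 + (1/2)*1 = 9 + 1/2 = 19/2)
B = -61/2 (B = -4 + (19/2 - 1*36) = -4 + (19/2 - 36) = -4 - 53/2 = -61/2 ≈ -30.500)
t = 5537/2 (t = 49*(87 - 61/2) = 49*(113/2) = 5537/2 ≈ 2768.5)
1/(X(-81, -9) + t) = 1/(8*(-81) + 5537/2) = 1/(-648 + 5537/2) = 1/(4241/2) = 2/4241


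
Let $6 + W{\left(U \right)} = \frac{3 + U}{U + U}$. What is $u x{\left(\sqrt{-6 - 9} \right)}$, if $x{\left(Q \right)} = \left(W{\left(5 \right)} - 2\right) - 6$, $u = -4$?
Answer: $\frac{264}{5} \approx 52.8$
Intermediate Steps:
$W{\left(U \right)} = -6 + \frac{3 + U}{2 U}$ ($W{\left(U \right)} = -6 + \frac{3 + U}{U + U} = -6 + \frac{3 + U}{2 U}$)
$x{\left(Q \right)} = - \frac{66}{5}$ ($x{\left(Q \right)} = \left(\frac{3 - 55}{2 \cdot 5} - 2\right) - 6 = \left(\frac{1}{2} \cdot \frac{1}{5} \left(3 - 55\right) - 2\right) - 6 = \left(\frac{1}{2} \cdot \frac{1}{5} \left(-52\right) - 2\right) - 6 = \left(- \frac{26}{5} - 2\right) - 6 = - \frac{36}{5} - 6 = - \frac{66}{5}$)
$u x{\left(\sqrt{-6 - 9} \right)} = \left(-4\right) \left(- \frac{66}{5}\right) = \frac{264}{5}$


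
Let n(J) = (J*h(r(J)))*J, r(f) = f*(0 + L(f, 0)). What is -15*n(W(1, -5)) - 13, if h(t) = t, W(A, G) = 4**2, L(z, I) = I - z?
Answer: 983027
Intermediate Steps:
W(A, G) = 16
r(f) = -f**2 (r(f) = f*(0 + (0 - f)) = f*(0 - f) = f*(-f) = -f**2)
n(J) = -J**4 (n(J) = (J*(-J**2))*J = (-J**3)*J = -J**4)
-15*n(W(1, -5)) - 13 = -(-15)*16**4 - 13 = -(-15)*65536 - 13 = -15*(-65536) - 13 = 983040 - 13 = 983027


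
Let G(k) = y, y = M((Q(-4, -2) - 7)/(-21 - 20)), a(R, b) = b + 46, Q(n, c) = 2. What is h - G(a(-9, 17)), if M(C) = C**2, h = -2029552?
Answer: -3411676937/1681 ≈ -2.0296e+6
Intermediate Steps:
a(R, b) = 46 + b
y = 25/1681 (y = ((2 - 7)/(-21 - 20))**2 = (-5/(-41))**2 = (-5*(-1/41))**2 = (5/41)**2 = 25/1681 ≈ 0.014872)
G(k) = 25/1681
h - G(a(-9, 17)) = -2029552 - 1*25/1681 = -2029552 - 25/1681 = -3411676937/1681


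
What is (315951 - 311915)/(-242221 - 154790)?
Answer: -4036/397011 ≈ -0.010166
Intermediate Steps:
(315951 - 311915)/(-242221 - 154790) = 4036/(-397011) = 4036*(-1/397011) = -4036/397011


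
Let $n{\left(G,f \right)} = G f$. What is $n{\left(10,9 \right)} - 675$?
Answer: $-585$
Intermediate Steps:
$n{\left(10,9 \right)} - 675 = 10 \cdot 9 - 675 = 90 - 675 = -585$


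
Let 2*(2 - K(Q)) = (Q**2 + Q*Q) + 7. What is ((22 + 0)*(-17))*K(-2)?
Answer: 2057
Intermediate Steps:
K(Q) = -3/2 - Q**2 (K(Q) = 2 - ((Q**2 + Q*Q) + 7)/2 = 2 - ((Q**2 + Q**2) + 7)/2 = 2 - (2*Q**2 + 7)/2 = 2 - (7 + 2*Q**2)/2 = 2 + (-7/2 - Q**2) = -3/2 - Q**2)
((22 + 0)*(-17))*K(-2) = ((22 + 0)*(-17))*(-3/2 - 1*(-2)**2) = (22*(-17))*(-3/2 - 1*4) = -374*(-3/2 - 4) = -374*(-11/2) = 2057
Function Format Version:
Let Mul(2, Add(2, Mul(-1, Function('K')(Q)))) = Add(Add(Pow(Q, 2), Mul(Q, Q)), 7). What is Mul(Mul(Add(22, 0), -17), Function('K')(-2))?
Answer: 2057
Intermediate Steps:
Function('K')(Q) = Add(Rational(-3, 2), Mul(-1, Pow(Q, 2))) (Function('K')(Q) = Add(2, Mul(Rational(-1, 2), Add(Add(Pow(Q, 2), Mul(Q, Q)), 7))) = Add(2, Mul(Rational(-1, 2), Add(Add(Pow(Q, 2), Pow(Q, 2)), 7))) = Add(2, Mul(Rational(-1, 2), Add(Mul(2, Pow(Q, 2)), 7))) = Add(2, Mul(Rational(-1, 2), Add(7, Mul(2, Pow(Q, 2))))) = Add(2, Add(Rational(-7, 2), Mul(-1, Pow(Q, 2)))) = Add(Rational(-3, 2), Mul(-1, Pow(Q, 2))))
Mul(Mul(Add(22, 0), -17), Function('K')(-2)) = Mul(Mul(Add(22, 0), -17), Add(Rational(-3, 2), Mul(-1, Pow(-2, 2)))) = Mul(Mul(22, -17), Add(Rational(-3, 2), Mul(-1, 4))) = Mul(-374, Add(Rational(-3, 2), -4)) = Mul(-374, Rational(-11, 2)) = 2057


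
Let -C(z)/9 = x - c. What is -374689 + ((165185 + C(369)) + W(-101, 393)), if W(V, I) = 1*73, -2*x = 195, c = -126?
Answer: -419375/2 ≈ -2.0969e+5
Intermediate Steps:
x = -195/2 (x = -1/2*195 = -195/2 ≈ -97.500)
W(V, I) = 73
C(z) = -513/2 (C(z) = -9*(-195/2 - 1*(-126)) = -9*(-195/2 + 126) = -9*57/2 = -513/2)
-374689 + ((165185 + C(369)) + W(-101, 393)) = -374689 + ((165185 - 513/2) + 73) = -374689 + (329857/2 + 73) = -374689 + 330003/2 = -419375/2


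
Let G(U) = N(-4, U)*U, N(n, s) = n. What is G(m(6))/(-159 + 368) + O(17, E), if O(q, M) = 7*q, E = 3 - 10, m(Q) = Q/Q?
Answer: 24867/209 ≈ 118.98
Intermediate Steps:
m(Q) = 1
G(U) = -4*U
E = -7
G(m(6))/(-159 + 368) + O(17, E) = (-4*1)/(-159 + 368) + 7*17 = -4/209 + 119 = 24867/209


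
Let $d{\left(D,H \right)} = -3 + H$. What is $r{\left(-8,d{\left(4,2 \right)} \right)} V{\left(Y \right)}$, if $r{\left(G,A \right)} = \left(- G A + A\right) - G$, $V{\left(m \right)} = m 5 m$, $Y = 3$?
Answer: $-45$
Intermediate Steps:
$V{\left(m \right)} = 5 m^{2}$ ($V{\left(m \right)} = 5 m m = 5 m^{2}$)
$r{\left(G,A \right)} = A - G - A G$ ($r{\left(G,A \right)} = \left(- A G + A\right) - G = \left(A - A G\right) - G = A - G - A G$)
$r{\left(-8,d{\left(4,2 \right)} \right)} V{\left(Y \right)} = \left(\left(-3 + 2\right) - -8 - \left(-3 + 2\right) \left(-8\right)\right) 5 \cdot 3^{2} = \left(-1 + 8 - \left(-1\right) \left(-8\right)\right) 5 \cdot 9 = \left(-1 + 8 - 8\right) 45 = \left(-1\right) 45 = -45$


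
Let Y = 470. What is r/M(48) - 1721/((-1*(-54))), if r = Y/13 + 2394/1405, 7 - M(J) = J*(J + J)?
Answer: -144665472553/4538012310 ≈ -31.879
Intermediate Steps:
M(J) = 7 - 2*J² (M(J) = 7 - J*(J + J) = 7 - J*2*J = 7 - 2*J²)
r = 691472/18265 (r = 470/13 + 2394/1405 = 691472/18265 ≈ 37.858)
r/M(48) - 1721/((-1*(-54))) = 691472/(18265*(7 - 2*48²)) - 1721/((-1*(-54))) = 691472/(18265*(7 - 2*2304)) - 1721/54 = 691472/(18265*(7 - 4608)) - 1721*1/54 = (691472/18265)/(-4601) - 1721/54 = (691472/18265)*(-1/4601) - 1721/54 = -691472/84037265 - 1721/54 = -144665472553/4538012310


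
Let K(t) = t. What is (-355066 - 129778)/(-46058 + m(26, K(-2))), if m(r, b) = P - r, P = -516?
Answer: 121211/11650 ≈ 10.404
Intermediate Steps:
m(r, b) = -516 - r
(-355066 - 129778)/(-46058 + m(26, K(-2))) = (-355066 - 129778)/(-46058 + (-516 - 1*26)) = -484844/(-46058 + (-516 - 26)) = -484844/(-46058 - 542) = -484844/(-46600) = -484844*(-1/46600) = 121211/11650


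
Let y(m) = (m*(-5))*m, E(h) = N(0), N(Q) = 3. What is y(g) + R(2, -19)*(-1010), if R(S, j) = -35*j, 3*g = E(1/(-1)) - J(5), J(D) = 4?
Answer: -6044855/9 ≈ -6.7165e+5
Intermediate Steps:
E(h) = 3
g = -⅓ (g = (3 - 1*4)/3 = (3 - 4)/3 = (⅓)*(-1) = -⅓ ≈ -0.33333)
y(m) = -5*m² (y(m) = (-5*m)*m = -5*m²)
y(g) + R(2, -19)*(-1010) = -5*(-⅓)² - 35*(-19)*(-1010) = -5*⅑ + 665*(-1010) = -5/9 - 671650 = -6044855/9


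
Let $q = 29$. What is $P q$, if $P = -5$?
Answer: $-145$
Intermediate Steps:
$P q = \left(-5\right) 29 = -145$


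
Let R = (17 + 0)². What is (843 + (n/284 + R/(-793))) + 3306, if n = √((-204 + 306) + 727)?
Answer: 3289868/793 + √829/284 ≈ 4148.7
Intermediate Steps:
R = 289 (R = 17² = 289)
n = √829 (n = √(102 + 727) = √829 ≈ 28.792)
(843 + (n/284 + R/(-793))) + 3306 = (843 + (√829/284 + 289/(-793))) + 3306 = (843 + (√829*(1/284) + 289*(-1/793))) + 3306 = (843 + (√829/284 - 289/793)) + 3306 = (843 + (-289/793 + √829/284)) + 3306 = (668210/793 + √829/284) + 3306 = 3289868/793 + √829/284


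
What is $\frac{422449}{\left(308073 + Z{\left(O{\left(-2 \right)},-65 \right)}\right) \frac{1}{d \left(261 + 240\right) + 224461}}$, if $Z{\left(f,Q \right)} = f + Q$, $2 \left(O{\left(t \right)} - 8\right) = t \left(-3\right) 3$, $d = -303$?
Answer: $\frac{30694299442}{308025} \approx 99649.0$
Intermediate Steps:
$O{\left(t \right)} = 8 - \frac{9 t}{2}$ ($O{\left(t \right)} = 8 + \frac{t \left(-3\right) 3}{2} = 8 + \frac{- 3 t 3}{2} = 8 + \frac{\left(-9\right) t}{2} = 8 - \frac{9 t}{2}$)
$Z{\left(f,Q \right)} = Q + f$
$\frac{422449}{\left(308073 + Z{\left(O{\left(-2 \right)},-65 \right)}\right) \frac{1}{d \left(261 + 240\right) + 224461}} = \frac{422449}{\left(308073 + \left(-65 + \left(8 - -9\right)\right)\right) \frac{1}{- 303 \left(261 + 240\right) + 224461}} = \frac{422449}{\left(308073 + \left(-65 + \left(8 + 9\right)\right)\right) \frac{1}{\left(-303\right) 501 + 224461}} = \frac{422449}{\left(308073 + \left(-65 + 17\right)\right) \frac{1}{-151803 + 224461}} = \frac{422449}{\left(308073 - 48\right) \frac{1}{72658}} = \frac{422449}{308025 \cdot \frac{1}{72658}} = \frac{422449}{\frac{308025}{72658}} = 422449 \cdot \frac{72658}{308025} = \frac{30694299442}{308025}$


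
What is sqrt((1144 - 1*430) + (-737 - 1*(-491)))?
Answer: 6*sqrt(13) ≈ 21.633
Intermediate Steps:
sqrt((1144 - 1*430) + (-737 - 1*(-491))) = sqrt((1144 - 430) + (-737 + 491)) = sqrt(714 - 246) = sqrt(468) = 6*sqrt(13)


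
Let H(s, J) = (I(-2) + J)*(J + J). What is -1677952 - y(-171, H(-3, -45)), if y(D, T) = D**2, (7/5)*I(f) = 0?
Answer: -1707193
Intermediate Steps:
I(f) = 0 (I(f) = (5/7)*0 = 0)
H(s, J) = 2*J**2 (H(s, J) = (0 + J)*(J + J) = J*(2*J) = 2*J**2)
-1677952 - y(-171, H(-3, -45)) = -1677952 - 1*(-171)**2 = -1677952 - 1*29241 = -1677952 - 29241 = -1707193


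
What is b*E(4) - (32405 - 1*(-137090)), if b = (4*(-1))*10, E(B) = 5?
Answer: -169695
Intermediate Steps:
b = -40 (b = -4*10 = -40)
b*E(4) - (32405 - 1*(-137090)) = -40*5 - (32405 - 1*(-137090)) = -200 - (32405 + 137090) = -200 - 1*169495 = -200 - 169495 = -169695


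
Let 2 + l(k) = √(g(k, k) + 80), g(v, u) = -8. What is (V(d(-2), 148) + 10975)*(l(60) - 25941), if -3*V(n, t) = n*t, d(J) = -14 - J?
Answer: -300082681 + 69402*√2 ≈ -2.9998e+8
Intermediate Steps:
l(k) = -2 + 6*√2 (l(k) = -2 + √(-8 + 80) = -2 + √72 = -2 + 6*√2)
V(n, t) = -n*t/3
(V(d(-2), 148) + 10975)*(l(60) - 25941) = (-⅓*(-14 - 1*(-2))*148 + 10975)*((-2 + 6*√2) - 25941) = (-⅓*(-14 + 2)*148 + 10975)*(-25943 + 6*√2) = (-⅓*(-12)*148 + 10975)*(-25943 + 6*√2) = (592 + 10975)*(-25943 + 6*√2) = 11567*(-25943 + 6*√2) = -300082681 + 69402*√2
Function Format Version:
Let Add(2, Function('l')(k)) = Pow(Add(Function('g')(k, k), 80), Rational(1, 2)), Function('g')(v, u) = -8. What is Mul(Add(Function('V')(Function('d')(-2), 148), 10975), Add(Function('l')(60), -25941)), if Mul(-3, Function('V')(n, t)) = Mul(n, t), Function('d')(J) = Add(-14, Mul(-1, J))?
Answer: Add(-300082681, Mul(69402, Pow(2, Rational(1, 2)))) ≈ -2.9998e+8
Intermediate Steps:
Function('l')(k) = Add(-2, Mul(6, Pow(2, Rational(1, 2)))) (Function('l')(k) = Add(-2, Pow(Add(-8, 80), Rational(1, 2))) = Add(-2, Pow(72, Rational(1, 2))) = Add(-2, Mul(6, Pow(2, Rational(1, 2)))))
Function('V')(n, t) = Mul(Rational(-1, 3), n, t) (Function('V')(n, t) = Mul(Rational(-1, 3), Mul(n, t)) = Mul(Rational(-1, 3), n, t))
Mul(Add(Function('V')(Function('d')(-2), 148), 10975), Add(Function('l')(60), -25941)) = Mul(Add(Mul(Rational(-1, 3), Add(-14, Mul(-1, -2)), 148), 10975), Add(Add(-2, Mul(6, Pow(2, Rational(1, 2)))), -25941)) = Mul(Add(Mul(Rational(-1, 3), Add(-14, 2), 148), 10975), Add(-25943, Mul(6, Pow(2, Rational(1, 2))))) = Mul(Add(Mul(Rational(-1, 3), -12, 148), 10975), Add(-25943, Mul(6, Pow(2, Rational(1, 2))))) = Mul(Add(592, 10975), Add(-25943, Mul(6, Pow(2, Rational(1, 2))))) = Mul(11567, Add(-25943, Mul(6, Pow(2, Rational(1, 2))))) = Add(-300082681, Mul(69402, Pow(2, Rational(1, 2))))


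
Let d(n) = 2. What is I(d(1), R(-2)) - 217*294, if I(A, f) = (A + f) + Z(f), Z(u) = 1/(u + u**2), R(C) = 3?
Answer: -765515/12 ≈ -63793.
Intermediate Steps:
I(A, f) = A + f + 1/(f*(1 + f)) (I(A, f) = (A + f) + 1/(f*(1 + f)) = A + f + 1/(f*(1 + f)))
I(d(1), R(-2)) - 217*294 = (1 + 3*(1 + 3)*(2 + 3))/(3*(1 + 3)) - 217*294 = (1/3)*(1 + 3*4*5)/4 - 63798 = (1/3)*(1/4)*(1 + 60) - 63798 = (1/3)*(1/4)*61 - 63798 = 61/12 - 63798 = -765515/12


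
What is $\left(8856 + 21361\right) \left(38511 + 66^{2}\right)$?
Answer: $1295312139$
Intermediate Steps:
$\left(8856 + 21361\right) \left(38511 + 66^{2}\right) = 30217 \left(38511 + 4356\right) = 30217 \cdot 42867 = 1295312139$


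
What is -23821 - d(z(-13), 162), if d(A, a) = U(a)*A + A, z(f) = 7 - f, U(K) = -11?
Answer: -23621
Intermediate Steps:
d(A, a) = -10*A (d(A, a) = -11*A + A = -10*A)
-23821 - d(z(-13), 162) = -23821 - (-10)*(7 - 1*(-13)) = -23821 - (-10)*(7 + 13) = -23821 - (-10)*20 = -23821 - 1*(-200) = -23821 + 200 = -23621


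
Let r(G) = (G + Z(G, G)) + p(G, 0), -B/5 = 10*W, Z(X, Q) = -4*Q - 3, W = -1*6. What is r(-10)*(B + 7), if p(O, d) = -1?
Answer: 7982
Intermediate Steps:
W = -6
Z(X, Q) = -3 - 4*Q
B = 300 (B = -50*(-6) = -5*(-60) = 300)
r(G) = -4 - 3*G (r(G) = (G + (-3 - 4*G)) - 1 = (-3 - 3*G) - 1 = -4 - 3*G)
r(-10)*(B + 7) = (-4 - 3*(-10))*(300 + 7) = (-4 + 30)*307 = 26*307 = 7982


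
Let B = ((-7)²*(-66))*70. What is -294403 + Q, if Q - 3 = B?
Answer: -520780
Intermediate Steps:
B = -226380 (B = (49*(-66))*70 = -3234*70 = -226380)
Q = -226377 (Q = 3 - 226380 = -226377)
-294403 + Q = -294403 - 226377 = -520780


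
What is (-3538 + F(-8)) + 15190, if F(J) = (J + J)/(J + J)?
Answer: 11653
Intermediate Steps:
F(J) = 1 (F(J) = (2*J)/((2*J)) = (2*J)*(1/(2*J)) = 1)
(-3538 + F(-8)) + 15190 = (-3538 + 1) + 15190 = -3537 + 15190 = 11653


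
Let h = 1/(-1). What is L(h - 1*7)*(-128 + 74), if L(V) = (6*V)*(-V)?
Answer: 20736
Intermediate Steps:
h = -1
L(V) = -6*V²
L(h - 1*7)*(-128 + 74) = (-6*(-1 - 1*7)²)*(-128 + 74) = -6*(-1 - 7)²*(-54) = -6*(-8)²*(-54) = -6*64*(-54) = -384*(-54) = 20736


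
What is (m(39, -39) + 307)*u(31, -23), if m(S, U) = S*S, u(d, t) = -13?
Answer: -23764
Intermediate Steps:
m(S, U) = S²
(m(39, -39) + 307)*u(31, -23) = (39² + 307)*(-13) = (1521 + 307)*(-13) = 1828*(-13) = -23764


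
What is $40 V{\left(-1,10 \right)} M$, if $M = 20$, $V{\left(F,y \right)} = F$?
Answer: $-800$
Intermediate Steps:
$40 V{\left(-1,10 \right)} M = 40 \left(-1\right) 20 = \left(-40\right) 20 = -800$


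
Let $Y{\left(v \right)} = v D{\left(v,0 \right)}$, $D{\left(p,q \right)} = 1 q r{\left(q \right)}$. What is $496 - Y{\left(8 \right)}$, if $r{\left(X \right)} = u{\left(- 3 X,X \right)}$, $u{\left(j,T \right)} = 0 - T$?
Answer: $496$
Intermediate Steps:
$u{\left(j,T \right)} = - T$
$r{\left(X \right)} = - X$
$D{\left(p,q \right)} = - q^{2}$ ($D{\left(p,q \right)} = 1 q \left(- q\right) = q \left(- q\right) = - q^{2}$)
$Y{\left(v \right)} = 0$ ($Y{\left(v \right)} = v \left(- 0^{2}\right) = v \left(\left(-1\right) 0\right) = v 0 = 0$)
$496 - Y{\left(8 \right)} = 496 - 0 = 496 + 0 = 496$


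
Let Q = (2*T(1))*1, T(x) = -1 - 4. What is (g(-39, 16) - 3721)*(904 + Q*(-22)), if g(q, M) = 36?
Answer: -4141940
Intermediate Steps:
T(x) = -5
Q = -10 (Q = (2*(-5))*1 = -10*1 = -10)
(g(-39, 16) - 3721)*(904 + Q*(-22)) = (36 - 3721)*(904 - 10*(-22)) = -3685*(904 + 220) = -3685*1124 = -4141940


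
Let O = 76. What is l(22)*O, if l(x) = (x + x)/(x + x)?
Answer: 76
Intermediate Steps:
l(x) = 1 (l(x) = (2*x)/((2*x)) = (2*x)*(1/(2*x)) = 1)
l(22)*O = 1*76 = 76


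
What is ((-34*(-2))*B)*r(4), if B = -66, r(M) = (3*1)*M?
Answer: -53856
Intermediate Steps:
r(M) = 3*M
((-34*(-2))*B)*r(4) = (-34*(-2)*(-66))*(3*4) = (68*(-66))*12 = -4488*12 = -53856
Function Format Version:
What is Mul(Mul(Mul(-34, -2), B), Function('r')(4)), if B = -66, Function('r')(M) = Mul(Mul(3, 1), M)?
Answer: -53856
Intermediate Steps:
Function('r')(M) = Mul(3, M)
Mul(Mul(Mul(-34, -2), B), Function('r')(4)) = Mul(Mul(Mul(-34, -2), -66), Mul(3, 4)) = Mul(Mul(68, -66), 12) = Mul(-4488, 12) = -53856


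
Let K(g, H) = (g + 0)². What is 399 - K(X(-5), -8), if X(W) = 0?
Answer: 399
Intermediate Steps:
K(g, H) = g²
399 - K(X(-5), -8) = 399 - 1*0² = 399 - 1*0 = 399 + 0 = 399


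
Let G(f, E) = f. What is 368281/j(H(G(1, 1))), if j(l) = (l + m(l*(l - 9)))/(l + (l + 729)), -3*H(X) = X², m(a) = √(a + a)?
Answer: 160938797/11 + 321877594*√14/11 ≈ 1.2412e+8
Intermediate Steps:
m(a) = √2*√a (m(a) = √(2*a) = √2*√a)
H(X) = -X²/3
j(l) = (l + √2*√(l*(-9 + l)))/(729 + 2*l) (j(l) = (l + √2*√(l*(l - 9)))/(l + (l + 729)) = (l + √2*√(l*(-9 + l)))/(l + (729 + l)) = (l + √2*√(l*(-9 + l)))/(729 + 2*l))
368281/j(H(G(1, 1))) = 368281/(((-⅓*1² + √2*√((-⅓*1²)*(-9 - ⅓*1²)))/(729 + 2*(-⅓*1²)))) = 368281/(((-⅓*1 + √2*√((-⅓*1)*(-9 - ⅓*1)))/(729 + 2*(-⅓*1)))) = 368281/(((-⅓ + √2*√(-(-9 - ⅓)/3))/(729 + 2*(-⅓)))) = 368281/(((-⅓ + √2*√(-⅓*(-28/3)))/(729 - ⅔))) = 368281/(((-⅓ + √2*√(28/9))/(2185/3))) = 368281/((3*(-⅓ + √2*(2*√7/3))/2185)) = 368281/((3*(-⅓ + 2*√14/3)/2185)) = 368281/(-1/2185 + 2*√14/2185)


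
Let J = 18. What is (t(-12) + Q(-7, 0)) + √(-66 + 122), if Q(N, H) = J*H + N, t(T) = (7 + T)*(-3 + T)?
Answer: 68 + 2*√14 ≈ 75.483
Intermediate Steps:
t(T) = (-3 + T)*(7 + T)
Q(N, H) = N + 18*H (Q(N, H) = 18*H + N = N + 18*H)
(t(-12) + Q(-7, 0)) + √(-66 + 122) = ((-21 + (-12)² + 4*(-12)) + (-7 + 18*0)) + √(-66 + 122) = ((-21 + 144 - 48) + (-7 + 0)) + √56 = (75 - 7) + 2*√14 = 68 + 2*√14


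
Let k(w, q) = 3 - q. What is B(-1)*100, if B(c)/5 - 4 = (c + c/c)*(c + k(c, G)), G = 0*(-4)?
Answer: 2000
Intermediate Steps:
G = 0
B(c) = 20 + 5*(1 + c)*(3 + c) (B(c) = 20 + 5*((c + c/c)*(c + (3 - 1*0))) = 20 + 5*((c + 1)*(c + (3 + 0))) = 20 + 5*((1 + c)*(c + 3)) = 20 + 5*((1 + c)*(3 + c)) = 20 + 5*(1 + c)*(3 + c))
B(-1)*100 = (35 + 5*(-1)² + 20*(-1))*100 = (35 + 5*1 - 20)*100 = (35 + 5 - 20)*100 = 20*100 = 2000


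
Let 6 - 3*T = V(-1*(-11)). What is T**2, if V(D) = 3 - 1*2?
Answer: 25/9 ≈ 2.7778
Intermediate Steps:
V(D) = 1 (V(D) = 3 - 2 = 1)
T = 5/3 (T = 2 - 1/3*1 = 2 - 1/3 = 5/3 ≈ 1.6667)
T**2 = (5/3)**2 = 25/9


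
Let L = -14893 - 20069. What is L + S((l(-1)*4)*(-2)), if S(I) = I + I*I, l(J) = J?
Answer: -34890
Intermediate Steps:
S(I) = I + I²
L = -34962
L + S((l(-1)*4)*(-2)) = -34962 + (-1*4*(-2))*(1 - 1*4*(-2)) = -34962 + (-4*(-2))*(1 - 4*(-2)) = -34962 + 8*(1 + 8) = -34962 + 8*9 = -34962 + 72 = -34890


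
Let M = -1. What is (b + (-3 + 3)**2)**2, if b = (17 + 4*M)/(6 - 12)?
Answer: 169/36 ≈ 4.6944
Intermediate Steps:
b = -13/6 (b = (17 + 4*(-1))/(6 - 12) = (17 - 4)/(-6) = 13*(-1/6) = -13/6 ≈ -2.1667)
(b + (-3 + 3)**2)**2 = (-13/6 + (-3 + 3)**2)**2 = (-13/6 + 0**2)**2 = (-13/6 + 0)**2 = (-13/6)**2 = 169/36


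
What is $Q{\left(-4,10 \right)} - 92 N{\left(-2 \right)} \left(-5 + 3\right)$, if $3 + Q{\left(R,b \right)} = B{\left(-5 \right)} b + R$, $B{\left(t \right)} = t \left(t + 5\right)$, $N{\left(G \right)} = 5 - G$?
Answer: $1281$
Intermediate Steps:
$B{\left(t \right)} = t \left(5 + t\right)$
$Q{\left(R,b \right)} = -3 + R$ ($Q{\left(R,b \right)} = -3 + \left(- 5 \left(5 - 5\right) b + R\right) = -3 + \left(\left(-5\right) 0 b + R\right) = -3 + \left(0 b + R\right) = -3 + \left(0 + R\right) = -3 + R$)
$Q{\left(-4,10 \right)} - 92 N{\left(-2 \right)} \left(-5 + 3\right) = \left(-3 - 4\right) - 92 \left(5 - -2\right) \left(-5 + 3\right) = -7 - 92 \left(5 + 2\right) \left(-2\right) = -7 - 92 \cdot 7 \left(-2\right) = -7 - -1288 = -7 + 1288 = 1281$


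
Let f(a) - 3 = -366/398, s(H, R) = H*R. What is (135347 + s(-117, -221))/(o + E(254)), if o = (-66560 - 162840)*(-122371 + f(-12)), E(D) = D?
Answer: 16039798/2793107325773 ≈ 5.7426e-6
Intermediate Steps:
f(a) = 414/199 (f(a) = 3 - 366/398 = 3 - 366*1/398 = 3 - 183/199 = 414/199)
o = 5586214601000/199 (o = (-66560 - 162840)*(-122371 + 414/199) = -229400*(-24351415/199) = 5586214601000/199 ≈ 2.8071e+10)
(135347 + s(-117, -221))/(o + E(254)) = (135347 - 117*(-221))/(5586214601000/199 + 254) = (135347 + 25857)/(5586214651546/199) = 161204*(199/5586214651546) = 16039798/2793107325773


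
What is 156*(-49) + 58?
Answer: -7586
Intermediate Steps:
156*(-49) + 58 = -7644 + 58 = -7586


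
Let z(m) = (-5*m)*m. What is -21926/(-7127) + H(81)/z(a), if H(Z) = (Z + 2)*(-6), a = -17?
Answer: 35232316/10298515 ≈ 3.4211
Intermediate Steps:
z(m) = -5*m²
H(Z) = -12 - 6*Z (H(Z) = (2 + Z)*(-6) = -12 - 6*Z)
-21926/(-7127) + H(81)/z(a) = -21926/(-7127) + (-12 - 6*81)/((-5*(-17)²)) = -21926*(-1/7127) + (-12 - 486)/((-5*289)) = 21926/7127 - 498/(-1445) = 21926/7127 - 498*(-1/1445) = 21926/7127 + 498/1445 = 35232316/10298515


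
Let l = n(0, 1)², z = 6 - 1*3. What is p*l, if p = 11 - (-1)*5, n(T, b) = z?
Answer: 144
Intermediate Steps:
z = 3 (z = 6 - 3 = 3)
n(T, b) = 3
l = 9 (l = 3² = 9)
p = 16 (p = 11 - 1*(-5) = 11 + 5 = 16)
p*l = 16*9 = 144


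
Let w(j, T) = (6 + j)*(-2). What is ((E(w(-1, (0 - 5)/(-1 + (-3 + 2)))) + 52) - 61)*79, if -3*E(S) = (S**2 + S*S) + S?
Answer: -17143/3 ≈ -5714.3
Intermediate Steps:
w(j, T) = -12 - 2*j
E(S) = -2*S**2/3 - S/3 (E(S) = -((S**2 + S*S) + S)/3 = -((S**2 + S**2) + S)/3 = -(2*S**2 + S)/3 = -(S + 2*S**2)/3 = -2*S**2/3 - S/3)
((E(w(-1, (0 - 5)/(-1 + (-3 + 2)))) + 52) - 61)*79 = ((-(-12 - 2*(-1))*(1 + 2*(-12 - 2*(-1)))/3 + 52) - 61)*79 = ((-(-12 + 2)*(1 + 2*(-12 + 2))/3 + 52) - 61)*79 = ((-1/3*(-10)*(1 + 2*(-10)) + 52) - 61)*79 = ((-1/3*(-10)*(1 - 20) + 52) - 61)*79 = ((-1/3*(-10)*(-19) + 52) - 61)*79 = ((-190/3 + 52) - 61)*79 = (-34/3 - 61)*79 = -217/3*79 = -17143/3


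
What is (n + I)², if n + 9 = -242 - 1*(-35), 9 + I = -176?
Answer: 160801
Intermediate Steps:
I = -185 (I = -9 - 176 = -185)
n = -216 (n = -9 + (-242 - 1*(-35)) = -9 + (-242 + 35) = -9 - 207 = -216)
(n + I)² = (-216 - 185)² = (-401)² = 160801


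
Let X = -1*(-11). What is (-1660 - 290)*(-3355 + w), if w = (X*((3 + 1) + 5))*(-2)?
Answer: 6928350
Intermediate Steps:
X = 11
w = -198 (w = (11*((3 + 1) + 5))*(-2) = (11*(4 + 5))*(-2) = (11*9)*(-2) = 99*(-2) = -198)
(-1660 - 290)*(-3355 + w) = (-1660 - 290)*(-3355 - 198) = -1950*(-3553) = 6928350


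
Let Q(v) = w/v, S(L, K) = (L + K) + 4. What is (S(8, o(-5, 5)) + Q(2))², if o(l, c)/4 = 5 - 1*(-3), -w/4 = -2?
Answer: 2304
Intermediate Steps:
w = 8 (w = -4*(-2) = 8)
o(l, c) = 32 (o(l, c) = 4*(5 - 1*(-3)) = 4*(5 + 3) = 4*8 = 32)
S(L, K) = 4 + K + L (S(L, K) = (K + L) + 4 = 4 + K + L)
Q(v) = 8/v
(S(8, o(-5, 5)) + Q(2))² = ((4 + 32 + 8) + 8/2)² = (44 + 8*(½))² = (44 + 4)² = 48² = 2304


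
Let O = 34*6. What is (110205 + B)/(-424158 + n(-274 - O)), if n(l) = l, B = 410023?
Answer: -130057/106159 ≈ -1.2251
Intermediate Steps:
O = 204
(110205 + B)/(-424158 + n(-274 - O)) = (110205 + 410023)/(-424158 + (-274 - 1*204)) = 520228/(-424158 + (-274 - 204)) = 520228/(-424158 - 478) = 520228/(-424636) = 520228*(-1/424636) = -130057/106159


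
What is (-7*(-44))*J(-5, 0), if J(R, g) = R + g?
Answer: -1540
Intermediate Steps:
(-7*(-44))*J(-5, 0) = (-7*(-44))*(-5 + 0) = 308*(-5) = -1540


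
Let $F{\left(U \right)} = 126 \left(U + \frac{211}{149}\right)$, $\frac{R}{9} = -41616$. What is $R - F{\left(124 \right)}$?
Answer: $- \frac{58161618}{149} \approx -3.9035 \cdot 10^{5}$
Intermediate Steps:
$R = -374544$ ($R = 9 \left(-41616\right) = -374544$)
$F{\left(U \right)} = \frac{26586}{149} + 126 U$ ($F{\left(U \right)} = 126 \left(U + 211 \cdot \frac{1}{149}\right) = 126 \left(U + \frac{211}{149}\right) = 126 \left(\frac{211}{149} + U\right) = \frac{26586}{149} + 126 U$)
$R - F{\left(124 \right)} = -374544 - \left(\frac{26586}{149} + 126 \cdot 124\right) = -374544 - \left(\frac{26586}{149} + 15624\right) = -374544 - \frac{2354562}{149} = - \frac{58161618}{149}$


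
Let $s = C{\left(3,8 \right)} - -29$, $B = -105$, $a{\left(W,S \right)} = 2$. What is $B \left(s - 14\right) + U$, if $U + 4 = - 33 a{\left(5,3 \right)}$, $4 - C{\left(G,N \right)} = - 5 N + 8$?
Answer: $-5425$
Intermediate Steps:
$C{\left(G,N \right)} = -4 + 5 N$ ($C{\left(G,N \right)} = 4 - \left(- 5 N + 8\right) = 4 - \left(8 - 5 N\right) = 4 + \left(-8 + 5 N\right) = -4 + 5 N$)
$s = 65$ ($s = \left(-4 + 5 \cdot 8\right) - -29 = \left(-4 + 40\right) + 29 = 36 + 29 = 65$)
$U = -70$ ($U = -4 - 66 = -70$)
$B \left(s - 14\right) + U = - 105 \left(65 - 14\right) - 70 = \left(-105\right) 51 - 70 = -5355 - 70 = -5425$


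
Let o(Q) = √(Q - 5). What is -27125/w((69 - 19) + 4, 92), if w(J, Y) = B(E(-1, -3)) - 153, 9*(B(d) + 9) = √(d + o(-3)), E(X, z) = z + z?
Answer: 244125/(1458 - √2*√(-3 + I*√2)) ≈ 167.5 + 0.28885*I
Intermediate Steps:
E(X, z) = 2*z
o(Q) = √(-5 + Q)
B(d) = -9 + √(d + 2*I*√2)/9 (B(d) = -9 + √(d + √(-5 - 3))/9 = -9 + √(d + √(-8))/9 = -9 + √(d + 2*I*√2)/9)
w(J, Y) = -162 + √(-6 + 2*I*√2)/9 (w(J, Y) = (-9 + √(2*(-3) + 2*I*√2)/9) - 153 = (-9 + √(-6 + 2*I*√2)/9) - 153 = -162 + √(-6 + 2*I*√2)/9)
-27125/w((69 - 19) + 4, 92) = -27125/(-162 + √(-6 + 2*I*√2)/9)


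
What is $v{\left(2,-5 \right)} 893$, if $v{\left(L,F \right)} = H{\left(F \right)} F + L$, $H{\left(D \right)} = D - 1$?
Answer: $28576$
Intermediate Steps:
$H{\left(D \right)} = -1 + D$
$v{\left(L,F \right)} = L + F \left(-1 + F\right)$ ($v{\left(L,F \right)} = \left(-1 + F\right) F + L = F \left(-1 + F\right) + L = L + F \left(-1 + F\right)$)
$v{\left(2,-5 \right)} 893 = \left(2 - 5 \left(-1 - 5\right)\right) 893 = \left(2 - -30\right) 893 = \left(2 + 30\right) 893 = 32 \cdot 893 = 28576$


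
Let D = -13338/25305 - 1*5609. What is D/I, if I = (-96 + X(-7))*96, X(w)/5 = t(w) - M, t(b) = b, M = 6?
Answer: 47316361/130371360 ≈ 0.36294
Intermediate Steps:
X(w) = -30 + 5*w (X(w) = 5*(w - 1*6) = 5*(w - 6) = 5*(-6 + w) = -30 + 5*w)
I = -15456 (I = (-96 + (-30 + 5*(-7)))*96 = (-96 + (-30 - 35))*96 = (-96 - 65)*96 = -161*96 = -15456)
D = -47316361/8435 (D = -13338*1/25305 - 5609 = -4446/8435 - 5609 = -47316361/8435 ≈ -5609.5)
D/I = -47316361/8435/(-15456) = -47316361/8435*(-1/15456) = 47316361/130371360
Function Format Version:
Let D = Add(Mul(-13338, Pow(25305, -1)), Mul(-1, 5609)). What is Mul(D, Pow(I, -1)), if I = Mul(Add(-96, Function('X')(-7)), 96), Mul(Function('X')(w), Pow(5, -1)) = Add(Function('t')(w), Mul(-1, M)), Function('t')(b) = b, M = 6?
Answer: Rational(47316361, 130371360) ≈ 0.36294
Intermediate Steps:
Function('X')(w) = Add(-30, Mul(5, w)) (Function('X')(w) = Mul(5, Add(w, Mul(-1, 6))) = Mul(5, Add(w, -6)) = Mul(5, Add(-6, w)) = Add(-30, Mul(5, w)))
I = -15456 (I = Mul(Add(-96, Add(-30, Mul(5, -7))), 96) = Mul(Add(-96, Add(-30, -35)), 96) = Mul(Add(-96, -65), 96) = Mul(-161, 96) = -15456)
D = Rational(-47316361, 8435) (D = Add(Mul(-13338, Rational(1, 25305)), -5609) = Add(Rational(-4446, 8435), -5609) = Rational(-47316361, 8435) ≈ -5609.5)
Mul(D, Pow(I, -1)) = Mul(Rational(-47316361, 8435), Pow(-15456, -1)) = Mul(Rational(-47316361, 8435), Rational(-1, 15456)) = Rational(47316361, 130371360)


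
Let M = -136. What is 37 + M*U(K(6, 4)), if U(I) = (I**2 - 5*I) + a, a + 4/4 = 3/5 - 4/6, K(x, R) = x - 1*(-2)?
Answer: -46229/15 ≈ -3081.9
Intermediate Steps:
K(x, R) = 2 + x (K(x, R) = x + 2 = 2 + x)
a = -16/15 (a = -1 + (3/5 - 4/6) = -1 + (3*(1/5) - 4*1/6) = -1 + (3/5 - 2/3) = -1 - 1/15 = -16/15 ≈ -1.0667)
U(I) = -16/15 + I**2 - 5*I (U(I) = (I**2 - 5*I) - 16/15 = -16/15 + I**2 - 5*I)
37 + M*U(K(6, 4)) = 37 - 136*(-16/15 + (2 + 6)**2 - 5*(2 + 6)) = 37 - 136*(-16/15 + 8**2 - 5*8) = 37 - 136*(-16/15 + 64 - 40) = 37 - 136*344/15 = 37 - 46784/15 = -46229/15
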